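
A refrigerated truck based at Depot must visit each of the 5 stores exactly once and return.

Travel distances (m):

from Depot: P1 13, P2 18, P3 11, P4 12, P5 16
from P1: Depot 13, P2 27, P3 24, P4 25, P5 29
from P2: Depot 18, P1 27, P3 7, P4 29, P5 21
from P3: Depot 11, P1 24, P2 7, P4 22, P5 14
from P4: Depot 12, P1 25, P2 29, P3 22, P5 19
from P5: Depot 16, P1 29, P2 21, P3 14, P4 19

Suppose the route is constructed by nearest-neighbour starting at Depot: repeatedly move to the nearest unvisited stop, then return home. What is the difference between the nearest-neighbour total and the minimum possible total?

4 m longer than the optimal tour.

From Depot: P3=11, P4=12, P1=13, P5=16, P2=18 → choose P3 (11).
From P3: P2=7, P5=14, P4=22, P1=24 → choose P2 (7).
From P2: P5=21, P1=27, P4=29 → choose P5 (21).
From P5: P4=19, P1=29 → choose P4 (19).
From P4: P1=25 → choose P1 (25).
NN route Depot → P3 → P2 → P5 → P4 → P1 → Depot costs 96.
Optimal: Depot → P1 → P2 → P3 → P5 → P4 → Depot costs 92 (by enumerating all 60 distinct tours).
Excess = 96 − 92 = 4.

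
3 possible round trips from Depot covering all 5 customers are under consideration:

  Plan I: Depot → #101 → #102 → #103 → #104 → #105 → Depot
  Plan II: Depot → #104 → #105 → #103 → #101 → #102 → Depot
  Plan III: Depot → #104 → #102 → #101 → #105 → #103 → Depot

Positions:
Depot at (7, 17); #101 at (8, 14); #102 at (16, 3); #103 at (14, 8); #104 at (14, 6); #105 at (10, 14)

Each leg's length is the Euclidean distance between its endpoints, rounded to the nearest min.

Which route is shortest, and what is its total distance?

Plan I: 3 + 14 + 5 + 2 + 9 + 4 = 37
Plan II: 13 + 9 + 7 + 8 + 14 + 17 = 68
Plan III: 13 + 4 + 14 + 2 + 7 + 11 = 51

37 min — Plan I is the shortest.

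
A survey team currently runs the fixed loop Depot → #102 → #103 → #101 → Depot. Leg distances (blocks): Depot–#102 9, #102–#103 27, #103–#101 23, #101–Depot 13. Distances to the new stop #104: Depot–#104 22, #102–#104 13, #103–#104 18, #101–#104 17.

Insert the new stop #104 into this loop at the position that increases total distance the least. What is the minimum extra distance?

Insertion cost between consecutive stops i–j is d(i,#104) + d(#104,j) − d(i,j):
  between Depot and #102: 22 + 13 − 9 = 26
  between #102 and #103: 13 + 18 − 27 = 4
  between #103 and #101: 18 + 17 − 23 = 12
  between #101 and Depot: 17 + 22 − 13 = 26
Cheapest insertion is between #102 and #103, adding 4.
New total = 72 + 4 = 76.

+4 blocks — insert #104 between #102 and #103.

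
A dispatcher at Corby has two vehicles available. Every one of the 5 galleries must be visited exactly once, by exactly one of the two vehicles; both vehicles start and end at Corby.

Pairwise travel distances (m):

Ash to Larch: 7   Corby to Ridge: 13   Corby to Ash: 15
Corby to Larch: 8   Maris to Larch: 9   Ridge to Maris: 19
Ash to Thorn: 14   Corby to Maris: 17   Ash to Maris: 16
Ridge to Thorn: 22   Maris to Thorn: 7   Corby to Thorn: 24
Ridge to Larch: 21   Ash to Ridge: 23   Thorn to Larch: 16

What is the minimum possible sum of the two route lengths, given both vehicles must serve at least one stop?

Check every non-empty split of the stops between the two vehicles; for each half take its own optimal tour:
  {Ash} + {Ridge, Maris, Thorn, Larch}: 30 + 59 = 89
  {Ridge} + {Ash, Maris, Thorn, Larch}: 26 + 53 = 79
  {Ash, Ridge} + {Maris, Thorn, Larch}: 51 + 48 = 99
  {Maris} + {Ash, Ridge, Thorn, Larch}: 34 + 64 = 98
  {Ash, Maris} + {Ridge, Thorn, Larch}: 48 + 59 = 107
  {Ridge, Maris} + {Ash, Thorn, Larch}: 49 + 53 = 102
  … (15 splits in total)
Best: vehicle 1 Corby → Ridge → Corby = 26; vehicle 2 Corby → Ash → Thorn → Maris → Larch → Corby = 53; combined 79.

79 m — the smallest possible combined total.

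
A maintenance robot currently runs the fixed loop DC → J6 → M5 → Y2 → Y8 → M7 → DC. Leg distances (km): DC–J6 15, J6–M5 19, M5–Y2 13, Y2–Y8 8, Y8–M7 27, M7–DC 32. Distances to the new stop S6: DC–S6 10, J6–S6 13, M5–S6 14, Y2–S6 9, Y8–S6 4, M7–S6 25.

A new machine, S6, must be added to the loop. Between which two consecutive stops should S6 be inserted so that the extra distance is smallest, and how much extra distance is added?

Minimum extra distance: 2 km, inserting S6 between Y8 and M7.

Insertion cost between consecutive stops i–j is d(i,S6) + d(S6,j) − d(i,j):
  between DC and J6: 10 + 13 − 15 = 8
  between J6 and M5: 13 + 14 − 19 = 8
  between M5 and Y2: 14 + 9 − 13 = 10
  between Y2 and Y8: 9 + 4 − 8 = 5
  between Y8 and M7: 4 + 25 − 27 = 2
  between M7 and DC: 25 + 10 − 32 = 3
Cheapest insertion is between Y8 and M7, adding 2.
New total = 114 + 2 = 116.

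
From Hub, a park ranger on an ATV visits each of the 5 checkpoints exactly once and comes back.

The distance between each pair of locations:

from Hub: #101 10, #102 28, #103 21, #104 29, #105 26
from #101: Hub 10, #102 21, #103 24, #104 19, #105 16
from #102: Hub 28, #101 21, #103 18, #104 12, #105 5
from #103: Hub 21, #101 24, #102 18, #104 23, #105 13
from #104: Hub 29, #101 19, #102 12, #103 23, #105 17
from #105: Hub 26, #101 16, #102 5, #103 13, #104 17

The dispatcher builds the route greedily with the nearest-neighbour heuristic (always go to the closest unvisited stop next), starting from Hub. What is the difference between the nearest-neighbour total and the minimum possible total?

From Hub: #101=10, #103=21, #105=26, #102=28, #104=29 → choose #101 (10).
From #101: #105=16, #104=19, #102=21, #103=24 → choose #105 (16).
From #105: #102=5, #103=13, #104=17 → choose #102 (5).
From #102: #104=12, #103=18 → choose #104 (12).
From #104: #103=23 → choose #103 (23).
NN route Hub → #101 → #105 → #102 → #104 → #103 → Hub costs 87.
Optimal: Hub → #101 → #104 → #102 → #105 → #103 → Hub costs 80 (by enumerating all 60 distinct tours).
Excess = 87 − 80 = 7.

The nearest-neighbour route is 7 longer than optimal.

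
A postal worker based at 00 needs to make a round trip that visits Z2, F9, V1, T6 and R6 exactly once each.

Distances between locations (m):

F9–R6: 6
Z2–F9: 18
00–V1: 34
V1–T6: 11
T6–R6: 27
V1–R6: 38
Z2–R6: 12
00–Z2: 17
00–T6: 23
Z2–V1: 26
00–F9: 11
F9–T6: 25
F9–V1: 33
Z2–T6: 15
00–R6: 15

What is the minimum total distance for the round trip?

There are 60 distinct closed tours to check (reversals are equivalent).
00 → Z2 → F9 → V1 → T6 → R6 → 00: 17+18+33+11+27+15 = 121
00 → Z2 → F9 → V1 → R6 → T6 → 00: 17+18+33+38+27+23 = 156
00 → Z2 → F9 → T6 → V1 → R6 → 00: 17+18+25+11+38+15 = 124
00 → Z2 → F9 → T6 → R6 → V1 → 00: 17+18+25+27+38+34 = 159
00 → Z2 → F9 → R6 → V1 → T6 → 00: 17+18+6+38+11+23 = 113
00 → Z2 → F9 → R6 → T6 → V1 → 00: 17+18+6+27+11+34 = 113
00 → Z2 → V1 → F9 → T6 → R6 → 00: 17+26+33+25+27+15 = 143
00 → Z2 → V1 → F9 → R6 → T6 → 00: 17+26+33+6+27+23 = 132
00 → Z2 → V1 → T6 → F9 → R6 → 00: 17+26+11+25+6+15 = 100
00 → Z2 → V1 → T6 → R6 → F9 → 00: 17+26+11+27+6+11 = 98
00 → Z2 → V1 → R6 → F9 → T6 → 00: 17+26+38+6+25+23 = 135
00 → Z2 → V1 → R6 → T6 → F9 → 00: 17+26+38+27+25+11 = 144
00 → Z2 → T6 → F9 → V1 → R6 → 00: 17+15+25+33+38+15 = 143
00 → Z2 → T6 → F9 → R6 → V1 → 00: 17+15+25+6+38+34 = 135
… (46 more)
00 → F9 → R6 → Z2 → V1 → T6 → 00: 11+6+12+26+11+23 = 89  ← best
The minimum is 89.
One optimal route: 00 → F9 → R6 → Z2 → V1 → T6 → 00 (or its reverse).

Minimum total distance: 89 m.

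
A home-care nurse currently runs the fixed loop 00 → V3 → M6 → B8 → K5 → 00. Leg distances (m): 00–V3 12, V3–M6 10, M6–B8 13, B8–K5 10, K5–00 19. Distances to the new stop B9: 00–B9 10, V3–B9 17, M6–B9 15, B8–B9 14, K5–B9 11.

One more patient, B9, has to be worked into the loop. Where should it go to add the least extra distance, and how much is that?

Insertion cost between consecutive stops i–j is d(i,B9) + d(B9,j) − d(i,j):
  between 00 and V3: 10 + 17 − 12 = 15
  between V3 and M6: 17 + 15 − 10 = 22
  between M6 and B8: 15 + 14 − 13 = 16
  between B8 and K5: 14 + 11 − 10 = 15
  between K5 and 00: 11 + 10 − 19 = 2
Cheapest insertion is between K5 and 00, adding 2.
New total = 64 + 2 = 66.

Adding 2 m by placing B9 on the K5–00 leg.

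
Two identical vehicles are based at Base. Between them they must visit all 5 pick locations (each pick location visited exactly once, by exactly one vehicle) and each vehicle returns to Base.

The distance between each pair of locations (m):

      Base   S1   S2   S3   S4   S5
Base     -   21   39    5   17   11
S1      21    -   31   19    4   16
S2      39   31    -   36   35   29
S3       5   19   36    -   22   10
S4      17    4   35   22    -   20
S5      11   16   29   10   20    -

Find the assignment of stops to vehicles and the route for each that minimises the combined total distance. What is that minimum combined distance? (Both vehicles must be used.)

102 m — the smallest possible combined total.

Try each way of splitting the stops between the two vehicles (each non-empty) and, for each split, find the best tour for each vehicle:
  {S1} + {S2, S3, S4, S5}: 42 + 96 = 138
  {S2} + {S1, S3, S4, S5}: 78 + 52 = 130
  {S1, S2} + {S3, S4, S5}: 91 + 52 = 143
  {S3} + {S1, S2, S4, S5}: 10 + 92 = 102
  {S1, S3} + {S2, S4, S5}: 45 + 92 = 137
  {S2, S3} + {S1, S4, S5}: 80 + 48 = 128
  … (15 splits in total)
Best: vehicle 1 Base → S3 → Base = 10; vehicle 2 Base → S4 → S1 → S2 → S5 → Base = 92; combined 102.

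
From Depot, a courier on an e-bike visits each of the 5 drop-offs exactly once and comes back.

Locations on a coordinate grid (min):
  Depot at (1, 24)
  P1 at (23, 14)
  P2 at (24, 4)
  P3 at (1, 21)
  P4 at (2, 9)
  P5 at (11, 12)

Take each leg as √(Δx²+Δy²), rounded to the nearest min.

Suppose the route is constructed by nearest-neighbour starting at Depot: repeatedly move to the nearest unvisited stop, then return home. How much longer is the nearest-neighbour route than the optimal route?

From Depot: P3=3, P4=15, P5=16, P1=24, P2=30 → choose P3 (3).
From P3: P4=12, P5=13, P1=23, P2=29 → choose P4 (12).
From P4: P5=9, P1=22, P2=23 → choose P5 (9).
From P5: P1=12, P2=15 → choose P1 (12).
From P1: P2=10 → choose P2 (10).
NN route Depot → P3 → P4 → P5 → P1 → P2 → Depot costs 76.
Optimal: Depot → P1 → P2 → P5 → P4 → P3 → Depot costs 73 (by enumerating all 60 distinct tours).
Excess = 76 − 73 = 3.

3 min longer than the optimal tour.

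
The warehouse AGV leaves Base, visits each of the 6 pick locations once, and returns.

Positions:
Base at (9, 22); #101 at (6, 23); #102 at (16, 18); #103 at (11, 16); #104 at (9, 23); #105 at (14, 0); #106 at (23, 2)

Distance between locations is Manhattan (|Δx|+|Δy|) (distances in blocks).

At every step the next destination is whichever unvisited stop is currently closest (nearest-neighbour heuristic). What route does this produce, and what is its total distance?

Total distance 88 blocks via the nearest-neighbour route Base → #104 → #101 → #103 → #102 → #105 → #106 → Base.

At Base the remaining stops are #104 1, #101 4, #103 8, #102 11, #105 27, #106 34; go to #104.
At #104 the remaining stops are #101 3, #103 9, #102 12, #105 28, #106 35; go to #101.
At #101 the remaining stops are #103 12, #102 15, #105 31, #106 38; go to #103.
At #103 the remaining stops are #102 7, #105 19, #106 26; go to #102.
At #102 the remaining stops are #105 20, #106 23; go to #105.
At #105 the remaining stops are #106 11; go to #106.
Return #106→Base: 34.
Total = 1 + 3 + 12 + 7 + 20 + 11 + 34 = 88.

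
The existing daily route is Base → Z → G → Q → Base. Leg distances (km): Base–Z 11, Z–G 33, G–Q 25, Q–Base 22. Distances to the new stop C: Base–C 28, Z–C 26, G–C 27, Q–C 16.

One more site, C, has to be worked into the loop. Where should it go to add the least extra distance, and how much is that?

Minimum extra distance: 18 km, inserting C between G and Q.

Insertion cost between consecutive stops i–j is d(i,C) + d(C,j) − d(i,j):
  between Base and Z: 28 + 26 − 11 = 43
  between Z and G: 26 + 27 − 33 = 20
  between G and Q: 27 + 16 − 25 = 18
  between Q and Base: 16 + 28 − 22 = 22
Cheapest insertion is between G and Q, adding 18.
New total = 91 + 18 = 109.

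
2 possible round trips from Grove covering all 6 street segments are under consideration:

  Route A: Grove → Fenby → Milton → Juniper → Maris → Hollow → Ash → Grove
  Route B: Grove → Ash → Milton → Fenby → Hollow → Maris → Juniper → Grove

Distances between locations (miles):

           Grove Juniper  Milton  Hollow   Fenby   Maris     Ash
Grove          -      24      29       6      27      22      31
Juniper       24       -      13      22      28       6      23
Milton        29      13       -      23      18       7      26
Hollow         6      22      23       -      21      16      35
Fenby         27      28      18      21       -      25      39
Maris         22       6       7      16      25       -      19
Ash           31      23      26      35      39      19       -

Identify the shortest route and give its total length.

Route A: 27 + 18 + 13 + 6 + 16 + 35 + 31 = 146
Route B: 31 + 26 + 18 + 21 + 16 + 6 + 24 = 142

Shortest is Route B, total 142 miles.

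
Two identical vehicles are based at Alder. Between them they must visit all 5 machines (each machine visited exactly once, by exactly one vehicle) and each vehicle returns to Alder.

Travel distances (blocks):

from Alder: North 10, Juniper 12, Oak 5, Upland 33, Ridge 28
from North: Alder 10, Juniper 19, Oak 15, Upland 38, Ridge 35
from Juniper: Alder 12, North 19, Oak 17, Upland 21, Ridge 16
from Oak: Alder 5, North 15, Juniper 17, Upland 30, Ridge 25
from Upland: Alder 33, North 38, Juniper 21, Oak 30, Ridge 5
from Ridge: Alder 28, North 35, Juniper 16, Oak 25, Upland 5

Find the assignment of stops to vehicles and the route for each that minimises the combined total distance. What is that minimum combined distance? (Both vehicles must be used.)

Minimum combined distance: 88 blocks.

Try each way of splitting the stops between the two vehicles (each non-empty) and, for each split, find the best tour for each vehicle:
  {North} + {Juniper, Oak, Upland, Ridge}: 20 + 68 = 88
  {Juniper} + {North, Oak, Upland, Ridge}: 24 + 83 = 107
  {North, Juniper} + {Oak, Upland, Ridge}: 41 + 68 = 109
  {Oak} + {North, Juniper, Upland, Ridge}: 10 + 81 = 91
  {North, Oak} + {Juniper, Upland, Ridge}: 30 + 66 = 96
  {Juniper, Oak} + {North, Upland, Ridge}: 34 + 81 = 115
  … (15 splits in total)
Best: vehicle 1 Alder → North → Alder = 20; vehicle 2 Alder → Juniper → Upland → Ridge → Oak → Alder = 68; combined 88.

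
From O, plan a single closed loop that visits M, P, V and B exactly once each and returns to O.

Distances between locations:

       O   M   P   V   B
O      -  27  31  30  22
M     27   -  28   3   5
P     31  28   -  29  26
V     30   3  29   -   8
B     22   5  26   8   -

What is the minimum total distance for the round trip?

With 4 stops there are 4!/2 = 12 distinct round trips (a route and its reverse cost the same).
O-M-P-V-B-O: 27+28+29+8+22 = 114
O-M-P-B-V-O: 27+28+26+8+30 = 119
O-M-V-P-B-O: 27+3+29+26+22 = 107
O-M-V-B-P-O: 27+3+8+26+31 = 95
O-M-B-P-V-O: 27+5+26+29+30 = 117
O-M-B-V-P-O: 27+5+8+29+31 = 100
O-P-M-V-B-O: 31+28+3+8+22 = 92
O-P-M-B-V-O: 31+28+5+8+30 = 102
O-P-V-M-B-O: 31+29+3+5+22 = 90
O-P-B-M-V-O: 31+26+5+3+30 = 95
O-V-M-P-B-O: 30+3+28+26+22 = 109
O-V-P-M-B-O: 30+29+28+5+22 = 114
The minimum is 90.
One optimal route: O → P → V → M → B → O (or its reverse).

Shortest round trip = 90.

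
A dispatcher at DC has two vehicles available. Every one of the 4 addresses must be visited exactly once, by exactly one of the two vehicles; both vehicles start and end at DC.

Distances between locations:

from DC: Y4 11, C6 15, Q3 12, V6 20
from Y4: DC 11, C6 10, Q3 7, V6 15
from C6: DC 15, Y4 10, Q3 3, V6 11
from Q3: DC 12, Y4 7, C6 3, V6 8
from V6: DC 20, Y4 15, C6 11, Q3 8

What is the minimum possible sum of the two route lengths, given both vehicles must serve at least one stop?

There are 2^3 − 1 = 7 ways to divide the 4 stops into two non-empty groups. For each, the best each vehicle can do is its own shortest tour through its group:
  {Y4} + {C6, Q3, V6}: 22 + 46 = 68
  {C6} + {Y4, Q3, V6}: 30 + 46 = 76
  {Y4, C6} + {Q3, V6}: 36 + 40 = 76
  {Q3} + {Y4, C6, V6}: 24 + 52 = 76
  {Y4, Q3} + {C6, V6}: 30 + 46 = 76
  {C6, Q3} + {Y4, V6}: 30 + 46 = 76
  … (7 splits in total)
Best: vehicle 1 DC → Y4 → DC = 22; vehicle 2 DC → C6 → Q3 → V6 → DC = 46; combined 68.

Minimum combined distance: 68.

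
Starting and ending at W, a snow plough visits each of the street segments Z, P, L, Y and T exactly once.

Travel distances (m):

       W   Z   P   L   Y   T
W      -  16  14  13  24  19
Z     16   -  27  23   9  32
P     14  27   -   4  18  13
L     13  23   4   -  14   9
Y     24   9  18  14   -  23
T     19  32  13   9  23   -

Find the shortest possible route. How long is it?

Minimum total distance: 75 m.

W → Z → P → L → Y → T → W: 16+27+4+14+23+19 = 103
W → Z → P → L → T → Y → W: 16+27+4+9+23+24 = 103
W → Z → P → Y → L → T → W: 16+27+18+14+9+19 = 103
W → Z → P → Y → T → L → W: 16+27+18+23+9+13 = 106
W → Z → P → T → L → Y → W: 16+27+13+9+14+24 = 103
W → Z → P → T → Y → L → W: 16+27+13+23+14+13 = 106
W → Z → L → P → Y → T → W: 16+23+4+18+23+19 = 103
W → Z → L → P → T → Y → W: 16+23+4+13+23+24 = 103
W → Z → L → Y → P → T → W: 16+23+14+18+13+19 = 103
W → Z → L → Y → T → P → W: 16+23+14+23+13+14 = 103
W → Z → L → T → P → Y → W: 16+23+9+13+18+24 = 103
W → Z → L → T → Y → P → W: 16+23+9+23+18+14 = 103
W → Z → Y → P → L → T → W: 16+9+18+4+9+19 = 75
W → Z → Y → P → T → L → W: 16+9+18+13+9+13 = 78
… (46 more)
The minimum is 75.
One optimal route: W → Z → Y → P → L → T → W (or its reverse).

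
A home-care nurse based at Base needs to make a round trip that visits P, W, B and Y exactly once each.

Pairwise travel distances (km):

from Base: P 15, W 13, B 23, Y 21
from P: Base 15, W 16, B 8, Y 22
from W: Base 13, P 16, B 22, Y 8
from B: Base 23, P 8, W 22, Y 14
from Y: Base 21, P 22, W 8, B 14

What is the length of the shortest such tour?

58 km — the shortest possible round trip.

With 4 stops there are 4!/2 = 12 distinct round trips (a route and its reverse cost the same).
Base → P → W → B → Y → Base: 15+16+22+14+21 = 88
Base → P → W → Y → B → Base: 15+16+8+14+23 = 76
Base → P → B → W → Y → Base: 15+8+22+8+21 = 74
Base → P → B → Y → W → Base: 15+8+14+8+13 = 58
Base → P → Y → W → B → Base: 15+22+8+22+23 = 90
Base → P → Y → B → W → Base: 15+22+14+22+13 = 86
Base → W → P → B → Y → Base: 13+16+8+14+21 = 72
Base → W → P → Y → B → Base: 13+16+22+14+23 = 88
Base → W → B → P → Y → Base: 13+22+8+22+21 = 86
Base → W → Y → P → B → Base: 13+8+22+8+23 = 74
Base → B → P → W → Y → Base: 23+8+16+8+21 = 76
Base → B → W → P → Y → Base: 23+22+16+22+21 = 104
The minimum is 58.
One optimal route: Base → P → B → Y → W → Base (or its reverse).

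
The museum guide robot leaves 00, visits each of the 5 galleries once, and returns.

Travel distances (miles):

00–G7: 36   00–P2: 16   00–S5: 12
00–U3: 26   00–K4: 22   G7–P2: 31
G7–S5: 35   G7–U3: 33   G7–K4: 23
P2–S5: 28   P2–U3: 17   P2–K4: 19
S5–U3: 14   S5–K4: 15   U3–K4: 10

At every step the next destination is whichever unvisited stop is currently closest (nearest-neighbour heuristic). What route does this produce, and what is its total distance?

00 → [S5:12 / P2:16 / K4:22 / U3:26 / G7:36] → S5 (12)
S5 → [U3:14 / K4:15 / P2:28 / G7:35] → U3 (14)
U3 → [K4:10 / P2:17 / G7:33] → K4 (10)
K4 → [P2:19 / G7:23] → P2 (19)
P2 → [G7:31] → G7 (31)
Return G7→00: 36.
Total = 12 + 14 + 10 + 19 + 31 + 36 = 122.

Nearest-neighbour total = 122 miles; route 00 → S5 → U3 → K4 → P2 → G7 → 00.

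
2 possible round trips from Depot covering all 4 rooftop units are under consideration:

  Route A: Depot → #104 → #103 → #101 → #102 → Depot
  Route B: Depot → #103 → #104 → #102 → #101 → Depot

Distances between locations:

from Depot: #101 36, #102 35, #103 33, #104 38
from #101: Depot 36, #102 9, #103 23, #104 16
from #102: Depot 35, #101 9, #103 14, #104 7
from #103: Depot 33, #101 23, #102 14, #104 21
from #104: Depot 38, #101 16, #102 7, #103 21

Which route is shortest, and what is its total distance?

106 — Route B is the shortest.

Route A: 38 + 21 + 23 + 9 + 35 = 126
Route B: 33 + 21 + 7 + 9 + 36 = 106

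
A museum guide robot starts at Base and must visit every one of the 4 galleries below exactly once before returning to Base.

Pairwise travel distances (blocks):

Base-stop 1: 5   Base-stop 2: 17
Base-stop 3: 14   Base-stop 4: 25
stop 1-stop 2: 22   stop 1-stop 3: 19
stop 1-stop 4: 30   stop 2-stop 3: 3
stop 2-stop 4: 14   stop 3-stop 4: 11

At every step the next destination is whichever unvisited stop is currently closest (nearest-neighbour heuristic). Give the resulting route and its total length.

Total distance 66 blocks via the nearest-neighbour route Base → stop 1 → stop 3 → stop 2 → stop 4 → Base.

At Base the remaining stops are stop 1 5, stop 3 14, stop 2 17, stop 4 25; go to stop 1.
At stop 1 the remaining stops are stop 3 19, stop 2 22, stop 4 30; go to stop 3.
At stop 3 the remaining stops are stop 2 3, stop 4 11; go to stop 2.
At stop 2 the remaining stops are stop 4 14; go to stop 4.
Return stop 4→Base: 25.
Total = 5 + 19 + 3 + 14 + 25 = 66.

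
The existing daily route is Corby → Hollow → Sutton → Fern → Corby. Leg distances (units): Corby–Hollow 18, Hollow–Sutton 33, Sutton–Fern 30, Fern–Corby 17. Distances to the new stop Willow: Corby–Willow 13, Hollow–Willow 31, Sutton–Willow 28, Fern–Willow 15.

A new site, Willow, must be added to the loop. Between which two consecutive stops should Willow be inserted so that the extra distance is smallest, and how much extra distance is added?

Minimum extra distance: 11, inserting Willow between Fern and Corby.

Insertion cost between consecutive stops i–j is d(i,Willow) + d(Willow,j) − d(i,j):
  between Corby and Hollow: 13 + 31 − 18 = 26
  between Hollow and Sutton: 31 + 28 − 33 = 26
  between Sutton and Fern: 28 + 15 − 30 = 13
  between Fern and Corby: 15 + 13 − 17 = 11
Cheapest insertion is between Fern and Corby, adding 11.
New total = 98 + 11 = 109.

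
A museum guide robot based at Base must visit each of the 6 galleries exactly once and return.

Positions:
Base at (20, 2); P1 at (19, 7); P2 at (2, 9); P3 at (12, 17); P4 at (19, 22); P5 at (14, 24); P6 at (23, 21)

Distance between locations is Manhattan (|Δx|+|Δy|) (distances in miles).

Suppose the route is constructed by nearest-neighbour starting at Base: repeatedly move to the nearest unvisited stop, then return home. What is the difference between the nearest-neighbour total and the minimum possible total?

The nearest-neighbour route is 4 miles longer than optimal.

From Base: P1=6, P4=21, P6=22, P3=23, P2=25, P5=28 → choose P1 (6).
From P1: P4=15, P3=17, P6=18, P2=19, P5=22 → choose P4 (15).
From P4: P6=5, P5=7, P3=12, P2=30 → choose P6 (5).
From P6: P5=12, P3=15, P2=33 → choose P5 (12).
From P5: P3=9, P2=27 → choose P3 (9).
From P3: P2=18 → choose P2 (18).
NN route Base → P1 → P4 → P6 → P5 → P3 → P2 → Base costs 90.
Optimal: Base → P1 → P2 → P3 → P5 → P4 → P6 → Base costs 86 (by enumerating all 360 distinct tours).
Excess = 90 − 86 = 4.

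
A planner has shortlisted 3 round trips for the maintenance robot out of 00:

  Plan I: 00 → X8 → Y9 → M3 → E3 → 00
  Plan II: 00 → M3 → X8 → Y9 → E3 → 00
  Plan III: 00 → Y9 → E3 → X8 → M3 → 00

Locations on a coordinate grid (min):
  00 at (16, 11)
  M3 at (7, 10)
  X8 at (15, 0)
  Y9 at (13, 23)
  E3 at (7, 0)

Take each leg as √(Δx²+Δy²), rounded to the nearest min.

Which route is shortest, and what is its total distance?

66 min — Plan III is the shortest.

Plan I: 11 + 23 + 14 + 10 + 14 = 72
Plan II: 9 + 13 + 23 + 24 + 14 = 83
Plan III: 12 + 24 + 8 + 13 + 9 = 66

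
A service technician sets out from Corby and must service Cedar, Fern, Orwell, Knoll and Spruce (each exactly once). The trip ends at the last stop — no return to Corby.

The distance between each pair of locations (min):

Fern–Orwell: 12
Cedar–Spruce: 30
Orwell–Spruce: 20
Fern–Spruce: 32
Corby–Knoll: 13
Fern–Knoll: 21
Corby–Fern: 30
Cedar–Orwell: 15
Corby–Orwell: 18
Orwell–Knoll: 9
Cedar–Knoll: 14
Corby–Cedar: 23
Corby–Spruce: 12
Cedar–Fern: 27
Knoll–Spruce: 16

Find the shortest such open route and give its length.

Minimum one-way distance = 69 min.

There are 5! = 120 possible orderings.
Corby→Cedar→Fern→Orwell→Knoll→Spruce: 23+27+12+9+16 = 87
Corby→Cedar→Fern→Orwell→Spruce→Knoll: 23+27+12+20+16 = 98
Corby→Cedar→Fern→Knoll→Orwell→Spruce: 23+27+21+9+20 = 100
Corby→Cedar→Fern→Knoll→Spruce→Orwell: 23+27+21+16+20 = 107
Corby→Cedar→Fern→Spruce→Orwell→Knoll: 23+27+32+20+9 = 111
Corby→Cedar→Fern→Spruce→Knoll→Orwell: 23+27+32+16+9 = 107
Corby→Cedar→Orwell→Fern→Knoll→Spruce: 23+15+12+21+16 = 87
Corby→Cedar→Orwell→Fern→Spruce→Knoll: 23+15+12+32+16 = 98
Corby→Cedar→Orwell→Knoll→Fern→Spruce: 23+15+9+21+32 = 100
Corby→Cedar→Orwell→Knoll→Spruce→Fern: 23+15+9+16+32 = 95
Corby→Cedar→Orwell→Spruce→Fern→Knoll: 23+15+20+32+21 = 111
Corby→Cedar→Orwell→Spruce→Knoll→Fern: 23+15+20+16+21 = 95
Corby→Cedar→Knoll→Fern→Orwell→Spruce: 23+14+21+12+20 = 90
Corby→Cedar→Knoll→Fern→Spruce→Orwell: 23+14+21+32+20 = 110
… (106 more)
Corby→Spruce→Knoll→Cedar→Orwell→Fern: 12+16+14+15+12 = 69  ← best
The minimum is 69.
One shortest path: Corby → Spruce → Knoll → Cedar → Orwell → Fern.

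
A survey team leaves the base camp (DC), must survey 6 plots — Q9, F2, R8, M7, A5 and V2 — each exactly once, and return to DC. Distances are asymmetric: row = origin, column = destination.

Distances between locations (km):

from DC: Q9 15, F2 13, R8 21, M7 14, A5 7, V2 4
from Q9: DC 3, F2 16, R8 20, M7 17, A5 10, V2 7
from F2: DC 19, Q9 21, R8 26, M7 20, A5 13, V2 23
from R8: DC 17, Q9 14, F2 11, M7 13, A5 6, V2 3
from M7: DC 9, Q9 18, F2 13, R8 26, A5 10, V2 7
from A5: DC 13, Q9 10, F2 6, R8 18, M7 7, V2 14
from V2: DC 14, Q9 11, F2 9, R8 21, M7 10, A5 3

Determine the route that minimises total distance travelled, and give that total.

70 km — the shortest possible round trip.

DC→Q9→F2→R8→M7→A5→V2→DC: 15+16+26+13+10+14+14 = 108
DC→Q9→F2→R8→M7→V2→A5→DC: 15+16+26+13+7+3+13 = 93
DC→Q9→F2→R8→A5→M7→V2→DC: 15+16+26+6+7+7+14 = 91
DC→Q9→F2→R8→A5→V2→M7→DC: 15+16+26+6+14+10+9 = 96
DC→Q9→F2→R8→V2→M7→A5→DC: 15+16+26+3+10+10+13 = 93
DC→Q9→F2→R8→V2→A5→M7→DC: 15+16+26+3+3+7+9 = 79
DC→Q9→F2→M7→R8→A5→V2→DC: 15+16+20+26+6+14+14 = 111
DC→Q9→F2→M7→R8→V2→A5→DC: 15+16+20+26+3+3+13 = 96
… (712 more)
DC→A5→M7→F2→R8→V2→Q9→DC: 7+7+13+26+3+11+3 = 70  ← best
The minimum is 70.
One optimal route: DC → A5 → M7 → F2 → R8 → V2 → Q9 → DC.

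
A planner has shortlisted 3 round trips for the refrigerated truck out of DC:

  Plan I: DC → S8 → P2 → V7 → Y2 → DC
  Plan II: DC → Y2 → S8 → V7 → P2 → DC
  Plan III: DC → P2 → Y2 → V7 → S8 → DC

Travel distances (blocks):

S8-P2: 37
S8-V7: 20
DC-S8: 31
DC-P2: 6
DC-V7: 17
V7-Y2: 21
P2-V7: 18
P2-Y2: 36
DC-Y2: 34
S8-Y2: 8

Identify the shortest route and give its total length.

Plan I: 31 + 37 + 18 + 21 + 34 = 141
Plan II: 34 + 8 + 20 + 18 + 6 = 86
Plan III: 6 + 36 + 21 + 20 + 31 = 114

Shortest is Plan II, total 86 blocks.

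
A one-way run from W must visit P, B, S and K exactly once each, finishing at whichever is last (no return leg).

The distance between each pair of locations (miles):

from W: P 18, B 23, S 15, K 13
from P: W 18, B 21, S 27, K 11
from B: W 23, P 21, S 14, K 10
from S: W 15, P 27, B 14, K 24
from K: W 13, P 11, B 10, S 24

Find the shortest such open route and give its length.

There are 4! = 24 possible orderings.
W - P - B - S - K: 18+21+14+24 = 77
W - P - B - K - S: 18+21+10+24 = 73
W - P - S - B - K: 18+27+14+10 = 69
W - P - S - K - B: 18+27+24+10 = 79
W - P - K - B - S: 18+11+10+14 = 53
W - P - K - S - B: 18+11+24+14 = 67
W - B - P - S - K: 23+21+27+24 = 95
W - B - P - K - S: 23+21+11+24 = 79
W - B - S - P - K: 23+14+27+11 = 75
W - B - S - K - P: 23+14+24+11 = 72
W - B - K - P - S: 23+10+11+27 = 71
W - B - K - S - P: 23+10+24+27 = 84
W - S - P - B - K: 15+27+21+10 = 73
W - S - P - K - B: 15+27+11+10 = 63
… (10 more)
W - S - B - K - P: 15+14+10+11 = 50  ← best
The minimum is 50.
One shortest path: W → S → B → K → P.

Minimum one-way distance = 50 miles.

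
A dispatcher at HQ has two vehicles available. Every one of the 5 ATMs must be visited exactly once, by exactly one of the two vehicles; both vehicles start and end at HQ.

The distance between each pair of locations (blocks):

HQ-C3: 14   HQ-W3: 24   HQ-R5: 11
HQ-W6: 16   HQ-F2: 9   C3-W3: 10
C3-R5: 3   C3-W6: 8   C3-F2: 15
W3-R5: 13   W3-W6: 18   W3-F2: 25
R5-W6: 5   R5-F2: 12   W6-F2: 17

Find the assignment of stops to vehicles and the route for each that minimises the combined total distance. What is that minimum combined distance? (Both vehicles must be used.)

Try each way of splitting the stops between the two vehicles (each non-empty) and, for each split, find the best tour for each vehicle:
  {C3} + {W3, R5, W6, F2}: 28 + 68 = 96
  {W3} + {C3, R5, W6, F2}: 48 + 48 = 96
  {C3, W3} + {R5, W6, F2}: 48 + 42 = 90
  {R5} + {C3, W3, W6, F2}: 22 + 68 = 90
  {C3, R5} + {W3, W6, F2}: 28 + 68 = 96
  {W3, R5} + {C3, W6, F2}: 48 + 48 = 96
  … (15 splits in total)
  {C3, W3, R5, W6} + {F2}: 58 + 18 = 76  ← best
Best: vehicle 1 HQ → C3 → W3 → R5 → W6 → HQ = 58; vehicle 2 HQ → F2 → HQ = 18; combined 76.

Minimum combined distance: 76 blocks.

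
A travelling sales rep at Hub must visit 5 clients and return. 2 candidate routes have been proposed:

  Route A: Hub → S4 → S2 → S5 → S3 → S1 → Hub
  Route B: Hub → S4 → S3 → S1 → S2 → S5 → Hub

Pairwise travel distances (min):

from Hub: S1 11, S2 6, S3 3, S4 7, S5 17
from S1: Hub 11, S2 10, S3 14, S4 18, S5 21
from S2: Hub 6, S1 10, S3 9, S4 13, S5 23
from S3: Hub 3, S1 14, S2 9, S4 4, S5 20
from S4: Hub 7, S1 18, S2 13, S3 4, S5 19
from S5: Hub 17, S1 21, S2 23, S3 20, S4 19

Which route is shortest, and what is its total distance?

Route A: 7 + 13 + 23 + 20 + 14 + 11 = 88
Route B: 7 + 4 + 14 + 10 + 23 + 17 = 75

75 min — Route B is the shortest.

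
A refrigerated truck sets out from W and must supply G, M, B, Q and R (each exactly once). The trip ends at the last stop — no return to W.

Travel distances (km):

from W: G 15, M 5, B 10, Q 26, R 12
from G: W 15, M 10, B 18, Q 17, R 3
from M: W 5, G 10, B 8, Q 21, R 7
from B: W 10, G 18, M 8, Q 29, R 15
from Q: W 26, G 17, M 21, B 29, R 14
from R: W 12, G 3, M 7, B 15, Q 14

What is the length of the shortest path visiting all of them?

There are 5! = 120 possible orderings.
W → G → M → B → Q → R: 15+10+8+29+14 = 76
W → G → M → B → R → Q: 15+10+8+15+14 = 62
W → G → M → Q → B → R: 15+10+21+29+15 = 90
W → G → M → Q → R → B: 15+10+21+14+15 = 75
W → G → M → R → B → Q: 15+10+7+15+29 = 76
W → G → M → R → Q → B: 15+10+7+14+29 = 75
W → G → B → M → Q → R: 15+18+8+21+14 = 76
W → G → B → M → R → Q: 15+18+8+7+14 = 62
W → G → B → Q → M → R: 15+18+29+21+7 = 90
W → G → B → Q → R → M: 15+18+29+14+7 = 83
W → G → B → R → M → Q: 15+18+15+7+21 = 76
W → G → B → R → Q → M: 15+18+15+14+21 = 83
W → G → Q → M → B → R: 15+17+21+8+15 = 76
W → G → Q → M → R → B: 15+17+21+7+15 = 75
… (106 more)
W → B → M → G → R → Q: 10+8+10+3+14 = 45  ← best
The minimum is 45.
One shortest path: W → B → M → G → R → Q.

45 km — the minimum one-way total.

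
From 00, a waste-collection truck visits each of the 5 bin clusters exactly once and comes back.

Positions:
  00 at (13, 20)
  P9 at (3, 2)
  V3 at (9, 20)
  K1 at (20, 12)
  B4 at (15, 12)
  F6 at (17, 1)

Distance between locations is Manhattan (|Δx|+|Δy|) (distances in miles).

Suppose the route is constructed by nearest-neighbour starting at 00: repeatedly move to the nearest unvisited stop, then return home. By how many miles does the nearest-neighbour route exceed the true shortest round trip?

The nearest-neighbour route is 8 miles longer than optimal.

00: V3=4, B4=10, K1=15, F6=23, P9=28 ⇒ V3
V3: B4=14, K1=19, P9=24, F6=27 ⇒ B4
B4: K1=5, F6=13, P9=22 ⇒ K1
K1: F6=14, P9=27 ⇒ F6
F6: P9=15 ⇒ P9
NN route 00 → V3 → B4 → K1 → F6 → P9 → 00 costs 80.
Optimal: 00 → V3 → P9 → F6 → K1 → B4 → 00 costs 72 (by enumerating all 60 distinct tours).
Excess = 80 − 72 = 8.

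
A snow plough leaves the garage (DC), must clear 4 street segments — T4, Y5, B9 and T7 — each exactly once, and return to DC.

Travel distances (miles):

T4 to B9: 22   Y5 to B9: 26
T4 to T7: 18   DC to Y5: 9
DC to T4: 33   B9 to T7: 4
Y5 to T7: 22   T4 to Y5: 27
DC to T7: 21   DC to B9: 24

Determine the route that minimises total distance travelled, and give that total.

DC-T4-Y5-B9-T7-DC: 33+27+26+4+21 = 111
DC-T4-Y5-T7-B9-DC: 33+27+22+4+24 = 110
DC-T4-B9-Y5-T7-DC: 33+22+26+22+21 = 124
DC-T4-B9-T7-Y5-DC: 33+22+4+22+9 = 90
DC-T4-T7-Y5-B9-DC: 33+18+22+26+24 = 123
DC-T4-T7-B9-Y5-DC: 33+18+4+26+9 = 90
DC-Y5-T4-B9-T7-DC: 9+27+22+4+21 = 83
DC-Y5-T4-T7-B9-DC: 9+27+18+4+24 = 82
DC-Y5-B9-T4-T7-DC: 9+26+22+18+21 = 96
DC-Y5-T7-T4-B9-DC: 9+22+18+22+24 = 95
DC-B9-T4-Y5-T7-DC: 24+22+27+22+21 = 116
DC-B9-Y5-T4-T7-DC: 24+26+27+18+21 = 116
The minimum is 82.
One optimal route: DC → Y5 → T4 → T7 → B9 → DC (or its reverse).

Minimum total distance: 82 miles.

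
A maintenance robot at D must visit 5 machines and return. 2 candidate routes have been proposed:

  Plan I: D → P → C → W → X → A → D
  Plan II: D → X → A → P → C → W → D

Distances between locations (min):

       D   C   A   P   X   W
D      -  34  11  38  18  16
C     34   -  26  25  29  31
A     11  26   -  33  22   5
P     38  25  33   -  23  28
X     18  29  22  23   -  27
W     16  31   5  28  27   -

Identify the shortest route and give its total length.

Plan I: 38 + 25 + 31 + 27 + 22 + 11 = 154
Plan II: 18 + 22 + 33 + 25 + 31 + 16 = 145

Shortest is Plan II, total 145 min.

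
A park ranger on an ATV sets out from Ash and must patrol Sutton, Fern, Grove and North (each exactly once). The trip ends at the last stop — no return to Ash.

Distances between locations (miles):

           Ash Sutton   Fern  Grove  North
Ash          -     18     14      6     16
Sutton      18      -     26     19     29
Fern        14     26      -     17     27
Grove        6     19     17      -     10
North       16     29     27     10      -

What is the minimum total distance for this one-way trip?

Shortest open route: 69 miles.

There are 4! = 24 possible orderings.
Ash→Sutton→Fern→Grove→North: 18+26+17+10 = 71
Ash→Sutton→Fern→North→Grove: 18+26+27+10 = 81
Ash→Sutton→Grove→Fern→North: 18+19+17+27 = 81
Ash→Sutton→Grove→North→Fern: 18+19+10+27 = 74
Ash→Sutton→North→Fern→Grove: 18+29+27+17 = 91
Ash→Sutton→North→Grove→Fern: 18+29+10+17 = 74
Ash→Fern→Sutton→Grove→North: 14+26+19+10 = 69
Ash→Fern→Sutton→North→Grove: 14+26+29+10 = 79
Ash→Fern→Grove→Sutton→North: 14+17+19+29 = 79
Ash→Fern→Grove→North→Sutton: 14+17+10+29 = 70
Ash→Fern→North→Sutton→Grove: 14+27+29+19 = 89
Ash→Fern→North→Grove→Sutton: 14+27+10+19 = 70
Ash→Grove→Sutton→Fern→North: 6+19+26+27 = 78
Ash→Grove→Sutton→North→Fern: 6+19+29+27 = 81
… (10 more)
The minimum is 69.
One shortest path: Ash → Fern → Sutton → Grove → North.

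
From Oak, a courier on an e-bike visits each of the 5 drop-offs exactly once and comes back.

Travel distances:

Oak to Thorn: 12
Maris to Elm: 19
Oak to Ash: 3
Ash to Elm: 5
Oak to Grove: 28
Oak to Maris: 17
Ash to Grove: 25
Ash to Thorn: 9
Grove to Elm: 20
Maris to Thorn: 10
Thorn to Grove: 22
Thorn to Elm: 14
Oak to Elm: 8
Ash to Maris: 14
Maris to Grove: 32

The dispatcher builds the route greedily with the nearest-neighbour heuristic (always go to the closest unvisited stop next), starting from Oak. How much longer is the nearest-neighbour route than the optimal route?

Oak: Ash=3, Elm=8, Thorn=12, Maris=17, Grove=28 ⇒ Ash
Ash: Elm=5, Thorn=9, Maris=14, Grove=25 ⇒ Elm
Elm: Thorn=14, Maris=19, Grove=20 ⇒ Thorn
Thorn: Maris=10, Grove=22 ⇒ Maris
Maris: Grove=32 ⇒ Grove
NN route Oak → Ash → Elm → Thorn → Maris → Grove → Oak costs 92.
Optimal: Oak → Ash → Maris → Thorn → Grove → Elm → Oak costs 77 (by enumerating all 60 distinct tours).
Excess = 92 − 77 = 15.

The nearest-neighbour route is 15 longer than optimal.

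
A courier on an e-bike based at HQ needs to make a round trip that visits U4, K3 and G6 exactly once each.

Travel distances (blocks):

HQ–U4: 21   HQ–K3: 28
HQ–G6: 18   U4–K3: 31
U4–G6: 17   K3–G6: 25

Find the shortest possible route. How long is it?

Minimum total distance: 91 blocks.

HQ → U4 → K3 → G6 → HQ: 21+31+25+18 = 95
HQ → U4 → G6 → K3 → HQ: 21+17+25+28 = 91
HQ → K3 → U4 → G6 → HQ: 28+31+17+18 = 94
The minimum is 91.
One optimal route: HQ → U4 → G6 → K3 → HQ (or its reverse).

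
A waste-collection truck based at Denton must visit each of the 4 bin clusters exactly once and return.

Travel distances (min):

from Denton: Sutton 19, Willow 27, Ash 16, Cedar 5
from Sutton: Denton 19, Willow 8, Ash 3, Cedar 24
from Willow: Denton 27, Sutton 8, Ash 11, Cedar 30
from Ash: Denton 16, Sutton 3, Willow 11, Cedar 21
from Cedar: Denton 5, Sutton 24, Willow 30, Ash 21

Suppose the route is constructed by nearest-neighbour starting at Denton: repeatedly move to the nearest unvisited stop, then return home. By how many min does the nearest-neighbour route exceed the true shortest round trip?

Excess over optimum: 2 min.

Denton: Cedar=5, Ash=16, Sutton=19, Willow=27 ⇒ Cedar
Cedar: Ash=21, Sutton=24, Willow=30 ⇒ Ash
Ash: Sutton=3, Willow=11 ⇒ Sutton
Sutton: Willow=8 ⇒ Willow
NN route Denton → Cedar → Ash → Sutton → Willow → Denton costs 64.
Optimal: Denton → Ash → Sutton → Willow → Cedar → Denton costs 62 (by enumerating all 12 distinct tours).
Excess = 64 − 62 = 2.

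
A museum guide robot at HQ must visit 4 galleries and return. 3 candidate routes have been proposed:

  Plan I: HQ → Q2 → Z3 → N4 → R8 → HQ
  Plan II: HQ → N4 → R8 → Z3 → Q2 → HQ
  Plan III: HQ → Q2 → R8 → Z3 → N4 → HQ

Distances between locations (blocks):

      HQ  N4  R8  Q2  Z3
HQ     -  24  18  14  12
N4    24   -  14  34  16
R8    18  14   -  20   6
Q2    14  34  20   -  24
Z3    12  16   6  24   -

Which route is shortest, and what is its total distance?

Shortest is Plan III, total 80 blocks.

Plan I: 14 + 24 + 16 + 14 + 18 = 86
Plan II: 24 + 14 + 6 + 24 + 14 = 82
Plan III: 14 + 20 + 6 + 16 + 24 = 80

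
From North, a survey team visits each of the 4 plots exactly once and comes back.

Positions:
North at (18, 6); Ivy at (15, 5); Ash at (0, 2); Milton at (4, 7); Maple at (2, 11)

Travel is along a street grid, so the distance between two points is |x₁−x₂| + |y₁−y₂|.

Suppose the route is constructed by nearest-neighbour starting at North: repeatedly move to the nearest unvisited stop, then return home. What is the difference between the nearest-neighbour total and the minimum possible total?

The nearest-neighbour route is 2 longer than optimal.

From North: Ivy=4, Milton=15, Maple=21, Ash=22 → choose Ivy (4).
From Ivy: Milton=13, Ash=18, Maple=19 → choose Milton (13).
From Milton: Maple=6, Ash=9 → choose Maple (6).
From Maple: Ash=11 → choose Ash (11).
NN route North → Ivy → Milton → Maple → Ash → North costs 56.
Optimal: North → Ivy → Ash → Maple → Milton → North costs 54 (by enumerating all 12 distinct tours).
Excess = 56 − 54 = 2.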